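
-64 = -64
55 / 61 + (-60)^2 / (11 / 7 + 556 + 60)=6.73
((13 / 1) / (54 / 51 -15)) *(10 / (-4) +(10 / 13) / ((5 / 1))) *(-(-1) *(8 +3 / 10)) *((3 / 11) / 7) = 86071 / 121660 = 0.71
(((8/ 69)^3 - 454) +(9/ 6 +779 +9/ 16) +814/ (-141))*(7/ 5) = 555599345077/ 1235193840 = 449.81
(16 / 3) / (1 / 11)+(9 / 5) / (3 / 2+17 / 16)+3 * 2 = 40202 / 615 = 65.37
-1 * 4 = -4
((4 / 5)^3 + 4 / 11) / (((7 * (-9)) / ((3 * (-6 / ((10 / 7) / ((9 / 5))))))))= 10836 / 34375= 0.32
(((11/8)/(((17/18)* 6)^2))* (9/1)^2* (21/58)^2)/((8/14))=24754653/31110272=0.80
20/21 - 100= -2080/21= -99.05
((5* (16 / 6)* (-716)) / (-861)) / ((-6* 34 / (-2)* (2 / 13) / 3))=93080 / 43911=2.12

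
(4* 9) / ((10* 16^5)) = 9 / 2621440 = 0.00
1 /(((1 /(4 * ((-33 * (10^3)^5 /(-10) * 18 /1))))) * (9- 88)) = -237600000000000000 /79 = -3007594936708860.76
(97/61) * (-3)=-291/61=-4.77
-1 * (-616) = 616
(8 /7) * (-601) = -4808 /7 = -686.86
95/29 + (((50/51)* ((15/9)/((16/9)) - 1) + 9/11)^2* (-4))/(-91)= 43866857381/13288779504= 3.30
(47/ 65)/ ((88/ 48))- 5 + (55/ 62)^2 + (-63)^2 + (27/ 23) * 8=251250940789/ 63214580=3974.57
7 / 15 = 0.47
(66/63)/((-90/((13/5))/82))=-11726/4725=-2.48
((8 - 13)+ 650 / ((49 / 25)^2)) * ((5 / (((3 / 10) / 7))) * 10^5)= 657075000000 / 343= 1915670553.94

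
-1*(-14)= 14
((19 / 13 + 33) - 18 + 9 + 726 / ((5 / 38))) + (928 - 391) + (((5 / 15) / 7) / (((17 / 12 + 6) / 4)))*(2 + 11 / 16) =246214887 / 40495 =6080.13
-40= -40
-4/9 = -0.44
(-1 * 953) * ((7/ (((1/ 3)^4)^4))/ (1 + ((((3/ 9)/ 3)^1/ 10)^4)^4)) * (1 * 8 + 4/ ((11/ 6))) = -595976574777714494894298978720000000000000000/ 203832220773702510000000000000011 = -2923858517144.73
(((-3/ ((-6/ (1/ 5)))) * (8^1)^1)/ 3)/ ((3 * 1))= 4/ 45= 0.09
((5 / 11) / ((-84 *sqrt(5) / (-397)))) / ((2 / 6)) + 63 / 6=397 *sqrt(5) / 308 + 21 / 2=13.38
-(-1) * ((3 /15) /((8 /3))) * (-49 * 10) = -147 /4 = -36.75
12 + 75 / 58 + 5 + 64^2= 238629 / 58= 4114.29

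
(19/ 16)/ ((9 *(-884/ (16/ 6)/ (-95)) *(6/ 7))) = 12635/ 286416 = 0.04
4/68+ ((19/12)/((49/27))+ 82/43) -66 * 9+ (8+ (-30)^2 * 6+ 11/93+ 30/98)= 9169775071/1903524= 4817.26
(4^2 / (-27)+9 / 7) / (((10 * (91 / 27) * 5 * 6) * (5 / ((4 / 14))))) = 131 / 3344250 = 0.00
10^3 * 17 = 17000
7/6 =1.17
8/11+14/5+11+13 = 1514/55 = 27.53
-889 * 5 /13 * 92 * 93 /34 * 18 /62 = -5520690 /221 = -24980.50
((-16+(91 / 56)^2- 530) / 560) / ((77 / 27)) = -187785 / 551936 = -0.34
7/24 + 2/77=587/1848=0.32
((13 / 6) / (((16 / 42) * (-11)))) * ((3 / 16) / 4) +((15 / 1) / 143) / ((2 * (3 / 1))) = -989 / 146432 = -0.01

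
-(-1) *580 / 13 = 580 / 13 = 44.62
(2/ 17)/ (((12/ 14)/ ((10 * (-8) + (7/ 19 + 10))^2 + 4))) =12262411/ 18411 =666.04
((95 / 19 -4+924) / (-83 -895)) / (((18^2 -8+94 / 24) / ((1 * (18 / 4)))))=-8325 / 625757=-0.01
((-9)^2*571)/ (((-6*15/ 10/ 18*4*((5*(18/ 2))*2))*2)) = -5139/ 40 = -128.48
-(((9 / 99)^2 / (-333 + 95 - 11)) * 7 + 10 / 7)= -301241 / 210903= -1.43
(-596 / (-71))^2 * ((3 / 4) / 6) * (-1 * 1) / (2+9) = -44402 / 55451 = -0.80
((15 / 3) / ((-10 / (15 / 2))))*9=-135 / 4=-33.75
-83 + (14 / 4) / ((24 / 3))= -82.56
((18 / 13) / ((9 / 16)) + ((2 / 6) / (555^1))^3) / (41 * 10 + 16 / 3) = 147704148013 / 24921997805250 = 0.01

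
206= 206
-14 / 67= -0.21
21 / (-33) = -7 / 11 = -0.64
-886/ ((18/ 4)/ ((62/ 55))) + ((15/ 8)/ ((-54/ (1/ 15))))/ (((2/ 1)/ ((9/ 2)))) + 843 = 19674779/ 31680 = 621.05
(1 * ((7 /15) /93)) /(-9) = -7 /12555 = -0.00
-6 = -6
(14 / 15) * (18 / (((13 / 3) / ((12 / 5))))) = 3024 / 325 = 9.30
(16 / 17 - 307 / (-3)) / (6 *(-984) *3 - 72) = -5267 / 906984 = -0.01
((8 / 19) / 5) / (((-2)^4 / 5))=1 / 38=0.03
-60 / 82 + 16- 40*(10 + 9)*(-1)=775.27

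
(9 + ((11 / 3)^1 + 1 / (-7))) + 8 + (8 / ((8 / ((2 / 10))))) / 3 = 2162 / 105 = 20.59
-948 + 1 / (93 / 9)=-29385 / 31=-947.90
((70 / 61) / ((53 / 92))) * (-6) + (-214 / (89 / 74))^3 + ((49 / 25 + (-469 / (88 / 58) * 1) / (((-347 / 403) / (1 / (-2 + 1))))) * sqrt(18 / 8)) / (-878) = -8605769899151760451796467 / 1527644835088860400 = -5633357.77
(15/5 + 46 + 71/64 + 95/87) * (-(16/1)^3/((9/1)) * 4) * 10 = -729827840/783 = -932091.75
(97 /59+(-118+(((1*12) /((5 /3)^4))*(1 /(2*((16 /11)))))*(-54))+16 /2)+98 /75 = -60143567 /442500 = -135.92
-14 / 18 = -7 / 9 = -0.78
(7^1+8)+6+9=30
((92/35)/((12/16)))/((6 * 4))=46/315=0.15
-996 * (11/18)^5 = -13367233/157464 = -84.89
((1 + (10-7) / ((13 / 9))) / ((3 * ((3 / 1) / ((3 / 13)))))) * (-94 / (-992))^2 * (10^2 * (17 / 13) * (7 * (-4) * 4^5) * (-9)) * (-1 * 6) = -302827392000 / 2111317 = -143430.57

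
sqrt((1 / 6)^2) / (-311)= -1 / 1866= -0.00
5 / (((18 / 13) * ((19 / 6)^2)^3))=168480 / 47045881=0.00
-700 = -700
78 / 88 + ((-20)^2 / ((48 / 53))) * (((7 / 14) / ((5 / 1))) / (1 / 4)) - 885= -93383 / 132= -707.45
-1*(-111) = 111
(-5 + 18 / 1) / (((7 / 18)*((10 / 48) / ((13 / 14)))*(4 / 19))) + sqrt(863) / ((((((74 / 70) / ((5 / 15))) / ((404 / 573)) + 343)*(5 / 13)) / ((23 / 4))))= 16261*sqrt(863) / 377971 + 173394 / 245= 708.99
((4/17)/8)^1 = 1/34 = 0.03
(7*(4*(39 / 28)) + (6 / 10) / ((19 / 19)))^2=39204 / 25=1568.16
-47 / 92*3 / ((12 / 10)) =-235 / 184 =-1.28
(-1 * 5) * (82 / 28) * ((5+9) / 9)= -205 / 9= -22.78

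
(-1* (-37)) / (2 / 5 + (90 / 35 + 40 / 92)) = 29785 / 2742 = 10.86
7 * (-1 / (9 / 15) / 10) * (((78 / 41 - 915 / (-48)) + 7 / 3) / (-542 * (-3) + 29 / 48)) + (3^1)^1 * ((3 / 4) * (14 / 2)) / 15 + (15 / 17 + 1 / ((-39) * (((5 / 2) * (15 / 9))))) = 405263582149 / 212236709100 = 1.91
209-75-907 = -773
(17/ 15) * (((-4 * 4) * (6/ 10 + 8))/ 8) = -1462/ 75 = -19.49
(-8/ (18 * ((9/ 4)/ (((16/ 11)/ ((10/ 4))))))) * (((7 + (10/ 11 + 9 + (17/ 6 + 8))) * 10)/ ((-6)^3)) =0.15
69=69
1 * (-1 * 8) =-8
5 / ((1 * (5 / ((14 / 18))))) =7 / 9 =0.78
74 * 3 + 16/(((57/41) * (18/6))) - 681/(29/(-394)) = 47001616/4959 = 9478.04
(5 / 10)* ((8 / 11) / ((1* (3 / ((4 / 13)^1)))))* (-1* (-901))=14416 / 429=33.60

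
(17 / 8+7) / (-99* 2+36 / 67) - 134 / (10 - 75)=2.02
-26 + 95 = 69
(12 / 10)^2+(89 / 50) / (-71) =5023 / 3550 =1.41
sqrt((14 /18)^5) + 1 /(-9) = 0.42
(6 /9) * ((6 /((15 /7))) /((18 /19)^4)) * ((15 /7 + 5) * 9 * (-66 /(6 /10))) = -35838275 /2187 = -16386.96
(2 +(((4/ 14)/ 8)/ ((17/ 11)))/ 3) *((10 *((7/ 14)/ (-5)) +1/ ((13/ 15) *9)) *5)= -8.75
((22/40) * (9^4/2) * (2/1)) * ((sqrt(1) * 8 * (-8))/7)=-1154736/35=-32992.46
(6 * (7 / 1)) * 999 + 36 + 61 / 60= 2519701 / 60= 41995.02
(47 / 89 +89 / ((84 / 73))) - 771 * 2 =-10945811 / 7476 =-1464.13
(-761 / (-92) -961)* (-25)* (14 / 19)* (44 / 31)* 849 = 286500441150 / 13547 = 21148626.35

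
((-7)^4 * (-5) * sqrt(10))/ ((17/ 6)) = -72030 * sqrt(10)/ 17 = -13398.76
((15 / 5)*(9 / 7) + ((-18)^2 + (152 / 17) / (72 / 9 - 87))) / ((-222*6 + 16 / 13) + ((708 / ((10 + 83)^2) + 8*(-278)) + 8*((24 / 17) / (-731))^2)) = -1049011922078308383 / 11377507496970282640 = -0.09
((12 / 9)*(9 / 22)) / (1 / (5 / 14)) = 15 / 77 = 0.19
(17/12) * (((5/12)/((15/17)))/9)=289/3888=0.07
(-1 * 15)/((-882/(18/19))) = 15/931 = 0.02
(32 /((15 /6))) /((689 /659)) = 42176 /3445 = 12.24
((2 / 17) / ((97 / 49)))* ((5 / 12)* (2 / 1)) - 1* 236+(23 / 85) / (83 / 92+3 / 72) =-3036983899 / 12886935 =-235.66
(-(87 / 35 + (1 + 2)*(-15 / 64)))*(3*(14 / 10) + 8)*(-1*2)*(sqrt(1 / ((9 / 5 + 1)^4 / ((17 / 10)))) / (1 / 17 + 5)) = 1.43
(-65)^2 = 4225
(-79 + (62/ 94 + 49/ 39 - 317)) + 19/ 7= -5021665/ 12831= -391.37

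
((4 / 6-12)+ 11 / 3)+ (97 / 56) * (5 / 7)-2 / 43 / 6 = -108505 / 16856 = -6.44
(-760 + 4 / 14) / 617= -5318 / 4319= -1.23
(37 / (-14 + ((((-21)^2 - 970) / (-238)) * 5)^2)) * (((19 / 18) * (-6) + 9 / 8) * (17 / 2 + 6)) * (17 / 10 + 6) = -196.48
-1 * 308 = -308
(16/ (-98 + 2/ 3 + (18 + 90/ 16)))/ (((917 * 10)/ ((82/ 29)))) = -15744/ 235215085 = -0.00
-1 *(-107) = 107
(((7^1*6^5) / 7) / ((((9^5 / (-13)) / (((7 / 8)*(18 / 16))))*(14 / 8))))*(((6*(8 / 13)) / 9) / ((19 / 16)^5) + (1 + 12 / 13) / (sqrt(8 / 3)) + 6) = -1192368764 / 200564019 - 25*sqrt(6) / 54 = -7.08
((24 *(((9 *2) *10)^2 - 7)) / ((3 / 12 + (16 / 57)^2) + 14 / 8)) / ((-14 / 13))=-8209098846 / 23639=-347269.29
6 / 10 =3 / 5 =0.60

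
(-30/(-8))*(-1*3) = -45/4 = -11.25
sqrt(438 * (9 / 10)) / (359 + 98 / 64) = 96 * sqrt(1095) / 57685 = 0.06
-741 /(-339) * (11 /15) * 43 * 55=1285141 /339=3790.98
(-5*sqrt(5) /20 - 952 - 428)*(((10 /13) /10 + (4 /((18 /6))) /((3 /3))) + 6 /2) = -79120 /13 - 43*sqrt(5) /39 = -6088.62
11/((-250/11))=-121/250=-0.48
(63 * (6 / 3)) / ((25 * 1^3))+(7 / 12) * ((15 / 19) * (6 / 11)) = 55293 / 10450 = 5.29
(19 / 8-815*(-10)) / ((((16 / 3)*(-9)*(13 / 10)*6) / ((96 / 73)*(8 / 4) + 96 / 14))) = -4705085 / 22776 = -206.58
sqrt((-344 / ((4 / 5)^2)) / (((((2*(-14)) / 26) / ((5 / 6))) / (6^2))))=5*sqrt(117390) / 14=122.37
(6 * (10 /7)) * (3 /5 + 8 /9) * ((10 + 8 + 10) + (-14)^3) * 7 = -242629.33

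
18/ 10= 1.80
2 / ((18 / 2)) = 2 / 9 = 0.22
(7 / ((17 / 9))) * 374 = 1386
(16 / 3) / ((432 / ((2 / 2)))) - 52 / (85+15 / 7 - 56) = -14633 / 8829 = -1.66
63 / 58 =1.09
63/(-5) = -63/5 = -12.60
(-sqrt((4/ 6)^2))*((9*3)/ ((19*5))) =-18/ 95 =-0.19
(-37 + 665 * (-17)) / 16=-5671 / 8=-708.88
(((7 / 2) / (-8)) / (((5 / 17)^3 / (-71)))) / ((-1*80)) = -2441761 / 160000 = -15.26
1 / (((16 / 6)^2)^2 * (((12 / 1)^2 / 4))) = 9 / 16384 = 0.00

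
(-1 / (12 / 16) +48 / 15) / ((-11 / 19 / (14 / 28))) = -266 / 165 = -1.61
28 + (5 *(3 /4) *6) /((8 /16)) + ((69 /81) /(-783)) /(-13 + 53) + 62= 114161377 /845640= 135.00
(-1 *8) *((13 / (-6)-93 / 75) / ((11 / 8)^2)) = 14.41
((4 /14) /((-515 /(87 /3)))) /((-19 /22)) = 1276 /68495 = 0.02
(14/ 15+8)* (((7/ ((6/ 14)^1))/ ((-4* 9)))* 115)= -75509/ 162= -466.10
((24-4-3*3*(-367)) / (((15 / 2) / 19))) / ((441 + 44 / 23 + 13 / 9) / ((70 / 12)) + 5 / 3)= 20330114 / 187989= 108.15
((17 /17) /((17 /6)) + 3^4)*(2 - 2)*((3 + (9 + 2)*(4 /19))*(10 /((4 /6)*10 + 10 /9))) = 0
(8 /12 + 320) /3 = 962 /9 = 106.89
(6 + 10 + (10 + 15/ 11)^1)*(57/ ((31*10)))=17157/ 3410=5.03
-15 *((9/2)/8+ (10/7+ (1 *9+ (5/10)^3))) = -18675/112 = -166.74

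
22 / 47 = 0.47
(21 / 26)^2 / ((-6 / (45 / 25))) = -1323 / 6760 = -0.20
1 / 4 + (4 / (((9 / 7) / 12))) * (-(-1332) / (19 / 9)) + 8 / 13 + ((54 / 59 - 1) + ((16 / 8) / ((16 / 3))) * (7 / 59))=2746275269 / 116584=23556.19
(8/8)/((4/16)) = 4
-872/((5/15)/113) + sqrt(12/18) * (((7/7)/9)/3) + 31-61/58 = -17143527/58 + sqrt(6)/81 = -295578.02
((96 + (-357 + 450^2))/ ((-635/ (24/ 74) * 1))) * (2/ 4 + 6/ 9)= -120.51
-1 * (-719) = 719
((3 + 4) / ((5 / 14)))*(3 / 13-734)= -934822 / 65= -14381.88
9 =9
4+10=14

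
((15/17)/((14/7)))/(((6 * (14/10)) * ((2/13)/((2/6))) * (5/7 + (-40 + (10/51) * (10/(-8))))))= -13/4516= -0.00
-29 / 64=-0.45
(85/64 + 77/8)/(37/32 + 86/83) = 5.00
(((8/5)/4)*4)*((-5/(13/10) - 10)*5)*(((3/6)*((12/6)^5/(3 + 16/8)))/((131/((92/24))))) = -17664/1703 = -10.37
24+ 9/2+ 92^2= 16985/2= 8492.50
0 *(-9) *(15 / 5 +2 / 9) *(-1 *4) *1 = 0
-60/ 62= -30/ 31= -0.97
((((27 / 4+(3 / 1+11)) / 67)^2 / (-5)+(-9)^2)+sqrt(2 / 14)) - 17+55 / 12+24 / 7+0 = sqrt(7) / 7+542934551 / 7541520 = 72.37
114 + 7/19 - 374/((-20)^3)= 8695553/76000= 114.42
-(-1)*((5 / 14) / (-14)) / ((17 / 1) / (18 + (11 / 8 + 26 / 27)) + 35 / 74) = -812705 / 41697334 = -0.02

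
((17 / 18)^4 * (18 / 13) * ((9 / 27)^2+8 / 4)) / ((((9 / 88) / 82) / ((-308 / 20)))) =-110216483146 / 3838185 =-28715.78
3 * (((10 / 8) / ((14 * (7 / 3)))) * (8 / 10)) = 9 / 98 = 0.09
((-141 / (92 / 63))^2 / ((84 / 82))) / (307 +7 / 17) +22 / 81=71361310543 / 2388574656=29.88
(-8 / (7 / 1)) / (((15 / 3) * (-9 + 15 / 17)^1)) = 68 / 2415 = 0.03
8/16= 0.50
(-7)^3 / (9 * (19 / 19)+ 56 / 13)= -4459 / 173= -25.77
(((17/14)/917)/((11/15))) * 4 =510/70609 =0.01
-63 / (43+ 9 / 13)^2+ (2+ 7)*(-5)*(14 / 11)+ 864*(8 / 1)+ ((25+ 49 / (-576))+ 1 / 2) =13734321673 / 1996236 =6880.11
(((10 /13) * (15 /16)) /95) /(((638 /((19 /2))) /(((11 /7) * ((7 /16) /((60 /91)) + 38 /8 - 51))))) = -43763 /5404672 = -0.01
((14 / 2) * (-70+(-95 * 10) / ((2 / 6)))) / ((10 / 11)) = -22484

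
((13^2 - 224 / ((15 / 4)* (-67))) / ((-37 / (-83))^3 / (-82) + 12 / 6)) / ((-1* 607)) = -8005453701694 / 57173953434525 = -0.14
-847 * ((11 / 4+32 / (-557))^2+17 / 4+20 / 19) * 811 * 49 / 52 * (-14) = 278940122057483117 / 2452208096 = 113750591.77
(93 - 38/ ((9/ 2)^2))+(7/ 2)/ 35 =73891/ 810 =91.22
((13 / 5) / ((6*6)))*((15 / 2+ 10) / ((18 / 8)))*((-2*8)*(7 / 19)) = -5096 / 1539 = -3.31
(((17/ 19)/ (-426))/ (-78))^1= 17/ 631332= 0.00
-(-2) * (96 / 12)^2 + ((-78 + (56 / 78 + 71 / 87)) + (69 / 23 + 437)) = 555925 / 1131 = 491.53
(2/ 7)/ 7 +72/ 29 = 3586/ 1421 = 2.52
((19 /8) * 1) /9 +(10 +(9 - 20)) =-53 /72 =-0.74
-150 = -150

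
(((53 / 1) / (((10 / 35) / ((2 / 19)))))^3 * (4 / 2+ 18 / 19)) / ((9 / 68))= 194454800288 / 1172889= 165791.31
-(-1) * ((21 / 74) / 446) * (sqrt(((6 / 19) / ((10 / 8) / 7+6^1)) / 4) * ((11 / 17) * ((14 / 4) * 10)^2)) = 282975 * sqrt(138054) / 1844230516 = 0.06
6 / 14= 3 / 7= 0.43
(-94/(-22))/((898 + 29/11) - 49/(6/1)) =282/58903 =0.00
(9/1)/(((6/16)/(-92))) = -2208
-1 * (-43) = 43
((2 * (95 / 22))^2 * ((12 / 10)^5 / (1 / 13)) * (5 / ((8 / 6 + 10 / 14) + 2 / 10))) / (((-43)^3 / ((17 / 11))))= -0.10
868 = 868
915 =915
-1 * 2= -2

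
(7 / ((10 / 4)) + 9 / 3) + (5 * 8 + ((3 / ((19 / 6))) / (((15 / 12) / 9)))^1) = 4999 / 95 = 52.62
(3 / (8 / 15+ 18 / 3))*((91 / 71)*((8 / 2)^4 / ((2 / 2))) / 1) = 150.66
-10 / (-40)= 0.25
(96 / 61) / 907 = 96 / 55327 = 0.00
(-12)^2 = 144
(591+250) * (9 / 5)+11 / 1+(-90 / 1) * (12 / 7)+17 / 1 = 48563 / 35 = 1387.51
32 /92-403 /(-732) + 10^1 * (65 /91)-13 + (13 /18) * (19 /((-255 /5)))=-94264927 /18031356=-5.23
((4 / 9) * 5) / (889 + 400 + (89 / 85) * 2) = 1700 / 987687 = 0.00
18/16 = 9/8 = 1.12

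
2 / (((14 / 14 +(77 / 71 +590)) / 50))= 3550 / 21019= 0.17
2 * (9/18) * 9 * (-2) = -18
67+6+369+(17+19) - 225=253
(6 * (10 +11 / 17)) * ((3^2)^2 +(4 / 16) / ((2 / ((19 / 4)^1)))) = 1417773 / 272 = 5212.40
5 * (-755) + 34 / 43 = -162291 / 43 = -3774.21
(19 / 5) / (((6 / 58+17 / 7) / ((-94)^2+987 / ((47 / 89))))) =8257837 / 514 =16065.83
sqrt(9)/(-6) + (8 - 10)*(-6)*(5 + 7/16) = 259/4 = 64.75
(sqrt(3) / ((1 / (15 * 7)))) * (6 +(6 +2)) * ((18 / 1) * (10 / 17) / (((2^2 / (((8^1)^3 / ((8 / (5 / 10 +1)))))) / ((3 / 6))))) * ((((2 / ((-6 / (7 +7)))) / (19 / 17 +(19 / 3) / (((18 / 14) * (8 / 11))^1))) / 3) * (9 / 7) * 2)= -109734912 * sqrt(3) / 1159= -163991.75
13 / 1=13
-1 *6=-6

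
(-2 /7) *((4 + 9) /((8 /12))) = -39 /7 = -5.57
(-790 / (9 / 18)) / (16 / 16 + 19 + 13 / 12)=-74.94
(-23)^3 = -12167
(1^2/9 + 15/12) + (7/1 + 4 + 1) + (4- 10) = 265/36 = 7.36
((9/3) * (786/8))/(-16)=-1179/64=-18.42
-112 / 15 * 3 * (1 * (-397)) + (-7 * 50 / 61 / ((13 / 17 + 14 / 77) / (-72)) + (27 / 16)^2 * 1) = 42990381971 / 4606720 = 9332.10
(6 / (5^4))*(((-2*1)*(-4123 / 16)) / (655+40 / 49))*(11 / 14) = 0.01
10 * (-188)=-1880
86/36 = 43/18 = 2.39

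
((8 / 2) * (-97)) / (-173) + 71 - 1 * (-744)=141383 / 173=817.24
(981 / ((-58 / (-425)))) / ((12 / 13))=1806675 / 232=7787.39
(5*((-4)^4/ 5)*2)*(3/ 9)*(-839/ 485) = -429568/ 1455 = -295.24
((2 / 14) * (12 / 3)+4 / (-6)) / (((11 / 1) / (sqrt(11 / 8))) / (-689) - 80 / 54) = 42724890 / 664553267 - 167427 * sqrt(22) / 1329106534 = 0.06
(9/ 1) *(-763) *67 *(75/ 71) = -34506675/ 71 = -486009.51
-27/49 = -0.55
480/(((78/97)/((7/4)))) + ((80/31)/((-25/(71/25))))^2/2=203920575724/195203125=1044.66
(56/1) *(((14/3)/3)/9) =784/81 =9.68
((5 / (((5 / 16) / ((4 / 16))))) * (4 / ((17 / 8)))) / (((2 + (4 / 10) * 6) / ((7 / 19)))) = 2240 / 3553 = 0.63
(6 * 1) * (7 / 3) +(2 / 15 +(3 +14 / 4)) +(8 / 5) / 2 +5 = 793 / 30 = 26.43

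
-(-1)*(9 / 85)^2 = 81 / 7225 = 0.01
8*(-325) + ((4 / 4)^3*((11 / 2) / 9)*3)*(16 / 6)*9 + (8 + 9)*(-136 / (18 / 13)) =-38032 / 9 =-4225.78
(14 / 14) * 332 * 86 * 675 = 19272600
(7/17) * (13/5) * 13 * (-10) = -2366/17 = -139.18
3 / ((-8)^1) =-3 / 8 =-0.38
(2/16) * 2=1/4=0.25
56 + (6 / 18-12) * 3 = 21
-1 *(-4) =4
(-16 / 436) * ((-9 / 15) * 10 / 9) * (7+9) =128 / 327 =0.39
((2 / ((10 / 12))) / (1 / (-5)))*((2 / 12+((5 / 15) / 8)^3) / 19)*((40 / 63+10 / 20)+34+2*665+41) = -408383765 / 2757888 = -148.08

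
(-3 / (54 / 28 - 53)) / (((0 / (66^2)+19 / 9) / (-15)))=-1134 / 2717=-0.42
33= 33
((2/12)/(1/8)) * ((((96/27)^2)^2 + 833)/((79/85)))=2214722260/1554957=1424.30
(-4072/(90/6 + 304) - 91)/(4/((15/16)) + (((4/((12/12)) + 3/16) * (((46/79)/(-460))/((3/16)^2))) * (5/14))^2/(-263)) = -24.32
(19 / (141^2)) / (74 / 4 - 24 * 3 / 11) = 418 / 5228703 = 0.00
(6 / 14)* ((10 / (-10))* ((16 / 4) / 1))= -1.71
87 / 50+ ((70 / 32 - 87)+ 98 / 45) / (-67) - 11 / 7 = 1.40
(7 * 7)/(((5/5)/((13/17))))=637/17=37.47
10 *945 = 9450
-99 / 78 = -33 / 26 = -1.27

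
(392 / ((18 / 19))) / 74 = 1862 / 333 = 5.59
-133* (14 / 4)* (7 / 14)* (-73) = 67963 / 4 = 16990.75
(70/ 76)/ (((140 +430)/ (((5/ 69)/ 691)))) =35/ 206545428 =0.00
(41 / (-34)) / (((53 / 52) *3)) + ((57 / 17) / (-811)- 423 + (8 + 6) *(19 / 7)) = -844844794 / 2192133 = -385.40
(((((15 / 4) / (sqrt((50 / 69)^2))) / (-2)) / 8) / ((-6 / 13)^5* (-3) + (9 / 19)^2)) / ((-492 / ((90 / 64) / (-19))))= -162255041 / 957761175552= -0.00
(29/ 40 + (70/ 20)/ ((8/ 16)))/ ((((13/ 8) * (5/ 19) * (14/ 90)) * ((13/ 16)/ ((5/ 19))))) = 44496/ 1183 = 37.61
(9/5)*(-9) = -81/5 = -16.20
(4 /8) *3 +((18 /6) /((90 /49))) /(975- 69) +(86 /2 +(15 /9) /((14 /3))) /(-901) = 249196303 /171424260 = 1.45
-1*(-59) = 59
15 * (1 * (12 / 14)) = 90 / 7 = 12.86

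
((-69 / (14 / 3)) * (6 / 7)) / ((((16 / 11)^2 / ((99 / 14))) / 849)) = -6315676191 / 175616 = -35962.99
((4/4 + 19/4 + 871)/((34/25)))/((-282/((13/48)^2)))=-0.17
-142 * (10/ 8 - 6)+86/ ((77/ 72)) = 116257/ 154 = 754.92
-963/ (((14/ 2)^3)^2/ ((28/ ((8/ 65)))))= -62595/ 33614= -1.86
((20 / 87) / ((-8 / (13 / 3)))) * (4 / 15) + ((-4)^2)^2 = 200422 / 783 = 255.97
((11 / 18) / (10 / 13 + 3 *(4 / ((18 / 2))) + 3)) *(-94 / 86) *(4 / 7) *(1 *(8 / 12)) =-26884 / 539091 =-0.05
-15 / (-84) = 5 / 28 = 0.18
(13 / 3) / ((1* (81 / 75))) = 325 / 81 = 4.01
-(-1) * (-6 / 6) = -1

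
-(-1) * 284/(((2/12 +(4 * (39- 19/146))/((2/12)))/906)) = 112699152/408673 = 275.77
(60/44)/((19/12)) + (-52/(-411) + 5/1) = 514343/85899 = 5.99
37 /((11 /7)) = 259 /11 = 23.55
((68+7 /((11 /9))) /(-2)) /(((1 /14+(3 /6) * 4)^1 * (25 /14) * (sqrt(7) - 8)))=79478 * sqrt(7) /454575+635824 /454575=1.86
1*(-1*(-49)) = 49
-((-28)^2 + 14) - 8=-806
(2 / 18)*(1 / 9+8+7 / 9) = 0.99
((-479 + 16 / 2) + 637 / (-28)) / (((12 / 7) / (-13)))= 179725 / 48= 3744.27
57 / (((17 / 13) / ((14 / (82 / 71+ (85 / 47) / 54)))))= 267053436 / 520081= 513.48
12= 12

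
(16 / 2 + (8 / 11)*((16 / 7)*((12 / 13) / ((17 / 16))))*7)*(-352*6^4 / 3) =-608587776 / 221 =-2753790.84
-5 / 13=-0.38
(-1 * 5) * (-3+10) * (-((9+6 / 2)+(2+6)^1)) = 700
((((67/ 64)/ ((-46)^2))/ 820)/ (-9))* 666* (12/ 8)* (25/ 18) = -12395/ 133257216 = -0.00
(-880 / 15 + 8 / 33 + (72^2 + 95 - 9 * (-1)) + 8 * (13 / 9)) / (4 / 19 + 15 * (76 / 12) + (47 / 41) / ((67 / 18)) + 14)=27081486296 / 565893801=47.86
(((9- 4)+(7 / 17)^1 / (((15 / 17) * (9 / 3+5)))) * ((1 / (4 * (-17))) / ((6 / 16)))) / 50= -607 / 153000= -0.00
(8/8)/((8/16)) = 2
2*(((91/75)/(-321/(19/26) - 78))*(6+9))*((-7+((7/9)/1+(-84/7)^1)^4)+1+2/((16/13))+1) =-15813815159/14171760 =-1115.87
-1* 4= -4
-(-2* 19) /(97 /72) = 2736 /97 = 28.21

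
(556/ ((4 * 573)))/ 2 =139/ 1146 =0.12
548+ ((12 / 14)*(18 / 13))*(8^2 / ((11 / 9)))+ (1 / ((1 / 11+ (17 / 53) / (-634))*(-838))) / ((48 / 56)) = 51305452143683 / 84089315310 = 610.13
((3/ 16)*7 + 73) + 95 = 2709/ 16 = 169.31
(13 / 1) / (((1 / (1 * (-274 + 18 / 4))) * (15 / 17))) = -119119 / 30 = -3970.63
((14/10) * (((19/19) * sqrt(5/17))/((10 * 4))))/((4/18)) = 63 * sqrt(85)/6800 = 0.09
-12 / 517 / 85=-12 / 43945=-0.00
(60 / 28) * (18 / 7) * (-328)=-88560 / 49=-1807.35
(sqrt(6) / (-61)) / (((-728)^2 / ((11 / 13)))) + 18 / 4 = 9 / 2-11 *sqrt(6) / 420277312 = 4.50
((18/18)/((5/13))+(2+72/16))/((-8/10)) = -91/8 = -11.38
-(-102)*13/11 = 120.55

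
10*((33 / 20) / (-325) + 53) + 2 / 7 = 2412569 / 4550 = 530.23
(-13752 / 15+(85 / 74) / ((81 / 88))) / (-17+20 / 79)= 1083844292 / 19825155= 54.67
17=17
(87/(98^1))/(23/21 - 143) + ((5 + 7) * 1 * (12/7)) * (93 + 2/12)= 79959099/41720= 1916.57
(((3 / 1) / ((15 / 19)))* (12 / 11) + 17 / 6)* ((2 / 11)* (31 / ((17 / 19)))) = 1356467 / 30855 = 43.96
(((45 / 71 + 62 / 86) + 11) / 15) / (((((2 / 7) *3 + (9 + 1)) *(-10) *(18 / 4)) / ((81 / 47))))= -792099 / 272632900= -0.00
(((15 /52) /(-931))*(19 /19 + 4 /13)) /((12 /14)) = -85 /179816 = -0.00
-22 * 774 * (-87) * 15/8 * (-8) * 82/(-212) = 455541570/53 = 8595123.96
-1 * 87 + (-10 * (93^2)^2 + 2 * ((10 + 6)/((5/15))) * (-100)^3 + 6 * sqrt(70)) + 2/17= -14348885647/17 + 6 * sqrt(70)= -844052046.68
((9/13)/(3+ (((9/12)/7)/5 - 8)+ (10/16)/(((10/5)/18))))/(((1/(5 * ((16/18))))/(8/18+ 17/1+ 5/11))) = 85.20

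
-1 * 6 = -6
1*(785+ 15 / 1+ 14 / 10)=4007 / 5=801.40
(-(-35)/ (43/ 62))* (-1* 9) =-19530/ 43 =-454.19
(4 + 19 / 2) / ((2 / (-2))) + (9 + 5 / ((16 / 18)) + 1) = 17 / 8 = 2.12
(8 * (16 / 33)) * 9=384 / 11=34.91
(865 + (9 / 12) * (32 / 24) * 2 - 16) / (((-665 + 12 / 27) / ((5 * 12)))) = -459540 / 5981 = -76.83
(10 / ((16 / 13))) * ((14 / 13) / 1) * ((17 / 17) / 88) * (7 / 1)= 0.70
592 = 592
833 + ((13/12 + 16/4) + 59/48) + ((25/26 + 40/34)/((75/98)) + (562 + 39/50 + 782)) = 193320737/88400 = 2186.89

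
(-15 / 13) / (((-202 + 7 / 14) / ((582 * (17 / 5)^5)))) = 4958140644 / 3274375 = 1514.23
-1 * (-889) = 889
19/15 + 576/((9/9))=8659/15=577.27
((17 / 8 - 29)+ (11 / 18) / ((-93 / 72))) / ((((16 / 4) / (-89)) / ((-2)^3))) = -4867.97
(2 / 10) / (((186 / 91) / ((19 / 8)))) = 1729 / 7440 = 0.23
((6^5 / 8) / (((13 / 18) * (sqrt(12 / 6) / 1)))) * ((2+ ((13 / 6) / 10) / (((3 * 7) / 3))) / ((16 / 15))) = 1865511 * sqrt(2) / 1456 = 1811.97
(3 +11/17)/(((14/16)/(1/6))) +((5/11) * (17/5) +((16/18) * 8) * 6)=58783/1309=44.91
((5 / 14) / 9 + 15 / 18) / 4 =55 / 252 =0.22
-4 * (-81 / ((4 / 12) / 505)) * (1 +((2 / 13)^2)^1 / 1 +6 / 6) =167874120 / 169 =993337.99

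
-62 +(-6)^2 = -26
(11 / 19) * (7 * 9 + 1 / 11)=694 / 19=36.53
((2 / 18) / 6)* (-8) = -4 / 27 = -0.15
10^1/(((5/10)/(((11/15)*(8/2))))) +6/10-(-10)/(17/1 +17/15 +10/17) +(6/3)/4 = 60.30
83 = 83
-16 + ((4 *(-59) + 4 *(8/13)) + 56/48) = -19373/78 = -248.37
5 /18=0.28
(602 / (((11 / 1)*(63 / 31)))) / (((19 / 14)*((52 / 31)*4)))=289261 / 97812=2.96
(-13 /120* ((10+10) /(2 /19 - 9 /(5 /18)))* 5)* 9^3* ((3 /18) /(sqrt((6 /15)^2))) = 192375 /1888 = 101.89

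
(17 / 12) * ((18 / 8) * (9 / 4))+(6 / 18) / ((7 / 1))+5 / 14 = 10183 / 1344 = 7.58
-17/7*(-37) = 629/7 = 89.86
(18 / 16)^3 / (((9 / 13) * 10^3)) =1053 / 512000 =0.00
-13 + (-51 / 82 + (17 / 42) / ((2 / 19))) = -33671 / 3444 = -9.78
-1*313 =-313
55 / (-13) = -55 / 13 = -4.23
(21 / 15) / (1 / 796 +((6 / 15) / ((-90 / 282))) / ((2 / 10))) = -0.22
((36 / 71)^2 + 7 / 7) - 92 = -457435 / 5041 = -90.74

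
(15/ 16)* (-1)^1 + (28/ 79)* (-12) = -6561/ 1264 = -5.19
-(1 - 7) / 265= 6 / 265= 0.02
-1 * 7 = -7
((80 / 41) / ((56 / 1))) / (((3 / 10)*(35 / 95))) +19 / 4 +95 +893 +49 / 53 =1270044593 / 1277724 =993.99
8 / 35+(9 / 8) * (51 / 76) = 20929 / 21280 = 0.98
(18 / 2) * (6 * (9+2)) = 594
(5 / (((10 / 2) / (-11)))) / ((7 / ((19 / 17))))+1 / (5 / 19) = 1216 / 595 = 2.04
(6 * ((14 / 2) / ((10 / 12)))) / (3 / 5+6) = 84 / 11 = 7.64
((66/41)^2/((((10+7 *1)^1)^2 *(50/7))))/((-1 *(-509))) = 15246/6181919525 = 0.00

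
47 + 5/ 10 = 95/ 2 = 47.50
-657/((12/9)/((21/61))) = -41391/244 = -169.64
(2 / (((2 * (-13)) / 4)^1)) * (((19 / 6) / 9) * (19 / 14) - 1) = 395 / 2457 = 0.16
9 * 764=6876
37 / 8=4.62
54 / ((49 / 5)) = 270 / 49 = 5.51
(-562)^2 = 315844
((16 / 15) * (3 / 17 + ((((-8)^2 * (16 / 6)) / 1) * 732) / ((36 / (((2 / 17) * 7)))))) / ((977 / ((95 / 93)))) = 132931600 / 41705199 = 3.19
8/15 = 0.53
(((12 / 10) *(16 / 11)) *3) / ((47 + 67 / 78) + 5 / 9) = 67392 / 623095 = 0.11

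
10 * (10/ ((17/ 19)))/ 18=950/ 153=6.21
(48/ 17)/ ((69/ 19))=304/ 391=0.78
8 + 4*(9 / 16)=41 / 4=10.25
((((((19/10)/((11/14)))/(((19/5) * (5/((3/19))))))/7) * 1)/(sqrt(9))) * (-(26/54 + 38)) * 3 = -1039/9405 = -0.11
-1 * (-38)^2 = -1444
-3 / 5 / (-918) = 1 / 1530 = 0.00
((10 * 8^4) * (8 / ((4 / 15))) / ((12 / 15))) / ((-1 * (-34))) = 45176.47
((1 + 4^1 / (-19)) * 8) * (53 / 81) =2120 / 513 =4.13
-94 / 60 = -47 / 30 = -1.57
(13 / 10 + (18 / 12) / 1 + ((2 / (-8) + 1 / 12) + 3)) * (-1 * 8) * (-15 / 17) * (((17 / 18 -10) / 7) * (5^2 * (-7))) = 1377350 / 153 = 9002.29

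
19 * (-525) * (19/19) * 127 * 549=-695486925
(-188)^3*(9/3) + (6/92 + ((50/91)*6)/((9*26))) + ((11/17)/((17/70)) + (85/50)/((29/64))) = -136371725937127921/6841158870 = -19934009.50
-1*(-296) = 296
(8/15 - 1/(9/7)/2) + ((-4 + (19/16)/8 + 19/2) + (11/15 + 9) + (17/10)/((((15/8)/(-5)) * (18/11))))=220421/17280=12.76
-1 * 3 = -3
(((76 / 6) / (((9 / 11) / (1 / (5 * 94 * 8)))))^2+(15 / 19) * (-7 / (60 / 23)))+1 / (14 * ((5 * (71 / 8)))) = -51502925995597 / 24330622276800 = -2.12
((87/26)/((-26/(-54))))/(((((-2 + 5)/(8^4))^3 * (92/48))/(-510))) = -18294499096657920/3887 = -4706585823683.54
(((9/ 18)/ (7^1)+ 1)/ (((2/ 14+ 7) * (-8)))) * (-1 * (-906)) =-1359/ 80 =-16.99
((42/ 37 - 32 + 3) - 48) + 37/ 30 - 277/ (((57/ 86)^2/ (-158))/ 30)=399211812533/ 133570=2988783.50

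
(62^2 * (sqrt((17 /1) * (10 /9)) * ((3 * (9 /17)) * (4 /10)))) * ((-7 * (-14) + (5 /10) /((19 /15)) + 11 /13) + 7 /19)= 1702365372 * sqrt(170) /20995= 1057210.23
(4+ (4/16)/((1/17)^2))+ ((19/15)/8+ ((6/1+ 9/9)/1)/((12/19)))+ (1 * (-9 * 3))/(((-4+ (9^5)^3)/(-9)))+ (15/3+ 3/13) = 5956306916818898879/64238033213529240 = 92.72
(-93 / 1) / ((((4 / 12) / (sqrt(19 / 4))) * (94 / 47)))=-279 * sqrt(19) / 4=-304.03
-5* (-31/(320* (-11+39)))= 31/1792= 0.02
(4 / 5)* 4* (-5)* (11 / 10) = -17.60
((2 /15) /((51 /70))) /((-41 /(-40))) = 1120 /6273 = 0.18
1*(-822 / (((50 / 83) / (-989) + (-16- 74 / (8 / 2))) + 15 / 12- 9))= 89967352 / 4624301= 19.46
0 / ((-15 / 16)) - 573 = -573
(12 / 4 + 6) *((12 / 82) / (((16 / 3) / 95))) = 23.46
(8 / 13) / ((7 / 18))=1.58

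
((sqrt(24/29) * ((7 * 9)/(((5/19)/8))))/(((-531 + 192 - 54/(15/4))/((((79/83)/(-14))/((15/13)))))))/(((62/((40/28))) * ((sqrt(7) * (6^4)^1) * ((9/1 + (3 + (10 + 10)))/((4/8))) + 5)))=-41080 * sqrt(174)/779768179685542103 + 681467904 * sqrt(1218)/779768179685542103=0.00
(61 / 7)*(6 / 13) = 366 / 91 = 4.02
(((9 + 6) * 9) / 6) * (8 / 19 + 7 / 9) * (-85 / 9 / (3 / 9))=-87125 / 114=-764.25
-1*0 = 0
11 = 11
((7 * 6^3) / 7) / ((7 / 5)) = 1080 / 7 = 154.29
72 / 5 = 14.40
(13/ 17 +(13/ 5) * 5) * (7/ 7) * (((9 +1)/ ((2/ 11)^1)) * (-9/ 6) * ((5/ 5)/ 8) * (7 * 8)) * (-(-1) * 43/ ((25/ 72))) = -83675592/ 85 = -984418.73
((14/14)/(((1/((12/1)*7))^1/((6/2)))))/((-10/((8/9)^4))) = -57344/3645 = -15.73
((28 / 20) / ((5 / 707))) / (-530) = -4949 / 13250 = -0.37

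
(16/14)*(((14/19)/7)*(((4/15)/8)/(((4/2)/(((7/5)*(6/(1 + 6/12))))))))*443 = 7088/1425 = 4.97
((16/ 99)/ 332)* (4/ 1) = 16/ 8217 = 0.00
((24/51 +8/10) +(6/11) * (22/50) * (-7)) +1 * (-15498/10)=-658839/425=-1550.21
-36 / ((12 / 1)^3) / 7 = -0.00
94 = 94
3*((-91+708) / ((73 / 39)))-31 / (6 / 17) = 901.06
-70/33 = -2.12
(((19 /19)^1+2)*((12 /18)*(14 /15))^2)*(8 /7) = 896 /675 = 1.33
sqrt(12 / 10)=sqrt(30) / 5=1.10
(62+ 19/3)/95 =41/57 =0.72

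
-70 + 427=357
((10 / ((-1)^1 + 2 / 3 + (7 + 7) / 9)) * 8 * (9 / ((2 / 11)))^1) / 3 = 1080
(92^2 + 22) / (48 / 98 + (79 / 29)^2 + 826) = 349699574 / 34364627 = 10.18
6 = 6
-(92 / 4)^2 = -529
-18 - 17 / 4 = -89 / 4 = -22.25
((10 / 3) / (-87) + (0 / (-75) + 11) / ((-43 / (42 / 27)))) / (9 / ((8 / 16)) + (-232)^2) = -272 / 33570487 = -0.00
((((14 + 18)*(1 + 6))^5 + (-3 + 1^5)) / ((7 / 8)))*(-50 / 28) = -1150917017595.92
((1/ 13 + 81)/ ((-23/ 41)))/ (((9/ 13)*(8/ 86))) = -929101/ 414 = -2244.21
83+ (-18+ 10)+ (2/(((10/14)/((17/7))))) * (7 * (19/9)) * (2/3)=19169/135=141.99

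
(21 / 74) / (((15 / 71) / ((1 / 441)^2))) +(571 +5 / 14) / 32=5873388007 / 328950720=17.85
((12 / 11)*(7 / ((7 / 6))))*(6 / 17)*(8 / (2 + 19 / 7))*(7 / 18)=3136 / 2057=1.52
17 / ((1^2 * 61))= 17 / 61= 0.28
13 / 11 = 1.18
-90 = -90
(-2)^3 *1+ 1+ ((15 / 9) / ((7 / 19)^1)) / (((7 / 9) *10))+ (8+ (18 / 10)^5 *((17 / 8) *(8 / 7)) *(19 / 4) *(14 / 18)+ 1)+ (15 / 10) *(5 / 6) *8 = 111547197 / 612500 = 182.12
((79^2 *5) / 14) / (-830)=-6241 / 2324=-2.69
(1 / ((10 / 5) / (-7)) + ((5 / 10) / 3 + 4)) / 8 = 1 / 12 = 0.08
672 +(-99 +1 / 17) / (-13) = 150194 / 221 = 679.61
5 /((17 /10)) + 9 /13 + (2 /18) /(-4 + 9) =36356 /9945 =3.66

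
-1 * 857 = -857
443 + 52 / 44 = 4886 / 11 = 444.18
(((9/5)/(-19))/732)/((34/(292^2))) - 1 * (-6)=559116/98515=5.68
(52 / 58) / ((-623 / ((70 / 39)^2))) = -1400 / 301977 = -0.00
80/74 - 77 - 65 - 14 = -5732/37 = -154.92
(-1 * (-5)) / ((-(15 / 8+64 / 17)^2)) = -92480 / 588289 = -0.16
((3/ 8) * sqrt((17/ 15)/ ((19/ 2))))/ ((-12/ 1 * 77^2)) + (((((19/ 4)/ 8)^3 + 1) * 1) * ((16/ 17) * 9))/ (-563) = -20979/ 1153024 - sqrt(9690)/ 54072480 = -0.02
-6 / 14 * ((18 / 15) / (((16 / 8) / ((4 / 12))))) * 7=-3 / 5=-0.60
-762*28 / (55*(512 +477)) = -21336 / 54395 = -0.39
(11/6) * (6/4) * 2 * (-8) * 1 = -44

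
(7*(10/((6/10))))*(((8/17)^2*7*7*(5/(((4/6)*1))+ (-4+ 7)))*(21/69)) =26891200/6647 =4045.61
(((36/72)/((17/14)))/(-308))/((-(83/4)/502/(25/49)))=12550/760529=0.02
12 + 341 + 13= 366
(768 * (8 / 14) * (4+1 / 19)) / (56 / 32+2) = 45056 / 95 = 474.27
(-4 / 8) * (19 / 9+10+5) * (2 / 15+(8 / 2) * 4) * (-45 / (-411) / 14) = -1331 / 1233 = -1.08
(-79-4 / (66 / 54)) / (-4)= 905 / 44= 20.57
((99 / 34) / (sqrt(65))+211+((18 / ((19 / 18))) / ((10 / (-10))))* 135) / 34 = -39731 / 646+99* sqrt(65) / 75140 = -61.49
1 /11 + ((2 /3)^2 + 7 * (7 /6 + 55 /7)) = 12613 /198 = 63.70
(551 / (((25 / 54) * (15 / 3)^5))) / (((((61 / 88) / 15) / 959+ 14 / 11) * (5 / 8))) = 0.48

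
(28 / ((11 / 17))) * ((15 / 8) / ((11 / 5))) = 8925 / 242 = 36.88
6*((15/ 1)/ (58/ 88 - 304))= -440/ 1483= -0.30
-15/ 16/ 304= -15/ 4864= -0.00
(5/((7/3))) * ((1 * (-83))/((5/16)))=-3984/7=-569.14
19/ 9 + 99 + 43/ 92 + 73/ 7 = 649193/ 5796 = 112.01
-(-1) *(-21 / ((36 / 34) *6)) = -119 / 36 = -3.31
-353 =-353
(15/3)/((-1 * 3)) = -5/3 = -1.67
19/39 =0.49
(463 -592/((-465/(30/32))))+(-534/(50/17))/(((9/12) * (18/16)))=249.01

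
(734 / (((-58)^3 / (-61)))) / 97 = 22387 / 9462932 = 0.00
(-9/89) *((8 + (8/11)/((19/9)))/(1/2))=-1.69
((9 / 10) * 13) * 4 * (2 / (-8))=-117 / 10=-11.70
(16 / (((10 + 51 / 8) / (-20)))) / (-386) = 1280 / 25283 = 0.05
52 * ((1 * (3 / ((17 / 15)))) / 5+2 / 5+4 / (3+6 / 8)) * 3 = 26468 / 85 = 311.39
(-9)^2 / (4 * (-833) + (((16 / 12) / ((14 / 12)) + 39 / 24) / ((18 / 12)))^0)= -81 / 3331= -0.02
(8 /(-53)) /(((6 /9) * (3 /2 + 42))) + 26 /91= 3018 /10759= 0.28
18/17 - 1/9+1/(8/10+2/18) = 12830/6273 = 2.05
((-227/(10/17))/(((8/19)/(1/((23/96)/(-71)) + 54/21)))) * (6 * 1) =5201904987/3220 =1615498.44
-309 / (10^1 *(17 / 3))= -5.45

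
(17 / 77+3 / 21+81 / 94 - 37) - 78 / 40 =-390073 / 10340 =-37.72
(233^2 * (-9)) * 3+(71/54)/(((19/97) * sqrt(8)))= -1465803+6887 * sqrt(2)/4104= -1465800.63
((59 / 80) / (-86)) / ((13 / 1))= -0.00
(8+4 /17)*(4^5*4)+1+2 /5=2867319 /85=33733.16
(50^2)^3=15625000000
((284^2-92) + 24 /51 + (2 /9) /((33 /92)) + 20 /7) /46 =1423756480 /812889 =1751.48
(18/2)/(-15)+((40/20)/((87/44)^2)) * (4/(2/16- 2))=-38405/22707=-1.69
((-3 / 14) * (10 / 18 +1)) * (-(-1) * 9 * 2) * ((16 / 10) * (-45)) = 432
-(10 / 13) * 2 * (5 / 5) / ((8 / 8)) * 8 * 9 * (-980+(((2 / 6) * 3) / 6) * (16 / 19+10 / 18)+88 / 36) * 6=160437280 / 247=649543.64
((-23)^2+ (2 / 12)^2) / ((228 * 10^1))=3809 / 16416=0.23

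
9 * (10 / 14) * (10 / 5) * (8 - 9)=-90 / 7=-12.86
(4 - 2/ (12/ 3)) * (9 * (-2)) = -63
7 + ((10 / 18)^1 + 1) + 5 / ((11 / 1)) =892 / 99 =9.01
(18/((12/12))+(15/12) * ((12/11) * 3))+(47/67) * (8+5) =23002/737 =31.21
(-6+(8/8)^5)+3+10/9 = -8/9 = -0.89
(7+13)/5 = 4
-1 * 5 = -5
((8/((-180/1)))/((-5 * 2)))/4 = 1/900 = 0.00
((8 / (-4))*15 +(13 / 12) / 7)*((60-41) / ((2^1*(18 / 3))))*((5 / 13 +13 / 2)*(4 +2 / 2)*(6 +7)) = -42631535 / 2016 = -21146.59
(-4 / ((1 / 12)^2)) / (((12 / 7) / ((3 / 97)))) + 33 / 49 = -46191 / 4753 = -9.72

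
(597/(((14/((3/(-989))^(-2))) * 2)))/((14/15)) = 973230395/392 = 2482730.60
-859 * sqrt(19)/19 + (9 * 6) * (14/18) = -155.07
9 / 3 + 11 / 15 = 56 / 15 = 3.73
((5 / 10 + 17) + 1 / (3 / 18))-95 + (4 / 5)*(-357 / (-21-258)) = -70.48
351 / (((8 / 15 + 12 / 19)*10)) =20007 / 664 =30.13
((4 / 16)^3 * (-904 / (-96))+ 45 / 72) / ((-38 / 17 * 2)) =-10081 / 58368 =-0.17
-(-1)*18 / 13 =1.38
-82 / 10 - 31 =-196 / 5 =-39.20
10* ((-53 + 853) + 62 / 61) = 8010.16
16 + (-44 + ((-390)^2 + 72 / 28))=1064522 / 7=152074.57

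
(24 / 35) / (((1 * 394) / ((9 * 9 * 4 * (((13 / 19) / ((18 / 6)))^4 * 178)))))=244025184 / 898563295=0.27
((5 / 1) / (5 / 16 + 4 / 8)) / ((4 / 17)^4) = 417605 / 208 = 2007.72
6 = 6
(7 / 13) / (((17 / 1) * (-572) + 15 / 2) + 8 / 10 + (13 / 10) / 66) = -4620 / 83360537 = -0.00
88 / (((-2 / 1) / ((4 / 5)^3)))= -2816 / 125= -22.53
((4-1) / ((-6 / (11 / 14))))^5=-161051 / 17210368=-0.01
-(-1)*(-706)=-706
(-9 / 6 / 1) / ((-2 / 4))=3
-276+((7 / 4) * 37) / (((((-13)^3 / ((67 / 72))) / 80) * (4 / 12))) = -3724997 / 13182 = -282.58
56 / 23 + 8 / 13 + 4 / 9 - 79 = -203185 / 2691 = -75.51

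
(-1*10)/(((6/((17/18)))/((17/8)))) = -1445/432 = -3.34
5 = 5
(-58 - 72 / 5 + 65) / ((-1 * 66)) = 37 / 330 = 0.11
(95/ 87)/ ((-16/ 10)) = -0.68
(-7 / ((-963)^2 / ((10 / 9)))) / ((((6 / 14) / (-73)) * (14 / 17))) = 0.00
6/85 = 0.07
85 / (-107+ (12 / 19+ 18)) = -1615 / 1679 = -0.96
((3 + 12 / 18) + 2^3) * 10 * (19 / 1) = 6650 / 3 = 2216.67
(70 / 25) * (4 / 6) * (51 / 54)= 238 / 135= 1.76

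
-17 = -17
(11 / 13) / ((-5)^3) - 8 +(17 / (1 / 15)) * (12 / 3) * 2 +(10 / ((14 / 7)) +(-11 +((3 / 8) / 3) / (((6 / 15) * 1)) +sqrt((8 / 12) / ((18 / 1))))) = sqrt(3) / 9 +52683949 / 26000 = 2026.50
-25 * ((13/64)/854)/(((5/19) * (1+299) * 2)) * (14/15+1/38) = -7111/196761600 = -0.00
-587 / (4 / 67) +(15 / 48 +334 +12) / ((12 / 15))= -9399.36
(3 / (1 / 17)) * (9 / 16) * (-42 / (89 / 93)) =-896427 / 712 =-1259.03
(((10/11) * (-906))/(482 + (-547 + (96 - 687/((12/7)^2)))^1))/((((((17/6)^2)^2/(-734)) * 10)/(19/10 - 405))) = 83378350480896/44710044115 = 1864.87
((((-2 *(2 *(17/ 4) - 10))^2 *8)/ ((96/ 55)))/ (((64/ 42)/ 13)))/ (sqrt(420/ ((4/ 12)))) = 429 *sqrt(35)/ 256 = 9.91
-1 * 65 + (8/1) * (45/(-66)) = -775/11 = -70.45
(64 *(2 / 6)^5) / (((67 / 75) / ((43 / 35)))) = 13760 / 37989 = 0.36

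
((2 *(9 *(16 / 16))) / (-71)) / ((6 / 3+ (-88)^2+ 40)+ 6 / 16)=-144 / 4422661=-0.00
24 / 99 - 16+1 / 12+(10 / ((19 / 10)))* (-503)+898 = -4426727 / 2508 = -1765.04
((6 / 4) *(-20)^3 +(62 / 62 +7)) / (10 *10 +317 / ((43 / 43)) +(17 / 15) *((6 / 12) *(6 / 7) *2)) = -419720 / 14629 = -28.69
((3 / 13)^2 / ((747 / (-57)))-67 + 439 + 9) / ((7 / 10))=53442300 / 98189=544.28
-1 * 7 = -7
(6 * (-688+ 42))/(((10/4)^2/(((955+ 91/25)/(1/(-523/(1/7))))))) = 1360313611104/625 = 2176501777.77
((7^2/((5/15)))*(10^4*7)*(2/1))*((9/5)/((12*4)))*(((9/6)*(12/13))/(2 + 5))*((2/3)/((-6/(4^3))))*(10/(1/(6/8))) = -105840000/13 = -8141538.46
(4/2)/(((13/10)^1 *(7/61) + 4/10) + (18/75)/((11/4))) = 67100/21353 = 3.14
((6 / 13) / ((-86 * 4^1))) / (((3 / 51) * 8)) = -51 / 17888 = -0.00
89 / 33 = 2.70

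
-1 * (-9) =9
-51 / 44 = -1.16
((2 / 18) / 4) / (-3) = -1 / 108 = -0.01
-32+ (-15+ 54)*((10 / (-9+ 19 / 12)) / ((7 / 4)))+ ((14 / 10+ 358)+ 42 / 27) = 8379869 / 28035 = 298.91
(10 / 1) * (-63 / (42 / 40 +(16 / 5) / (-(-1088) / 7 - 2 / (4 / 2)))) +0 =-1945800 / 3307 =-588.39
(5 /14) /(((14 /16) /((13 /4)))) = 65 /49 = 1.33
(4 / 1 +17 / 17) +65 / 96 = 545 / 96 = 5.68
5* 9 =45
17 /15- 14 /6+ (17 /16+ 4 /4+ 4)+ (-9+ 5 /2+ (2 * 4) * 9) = 5629 /80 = 70.36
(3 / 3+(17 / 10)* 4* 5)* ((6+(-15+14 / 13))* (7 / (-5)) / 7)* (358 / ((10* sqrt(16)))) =129059 / 260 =496.38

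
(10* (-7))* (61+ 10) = -4970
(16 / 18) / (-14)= -0.06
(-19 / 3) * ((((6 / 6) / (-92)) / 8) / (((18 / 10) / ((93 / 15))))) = 589 / 19872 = 0.03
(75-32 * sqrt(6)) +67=142-32 * sqrt(6)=63.62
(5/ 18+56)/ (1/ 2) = 1013/ 9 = 112.56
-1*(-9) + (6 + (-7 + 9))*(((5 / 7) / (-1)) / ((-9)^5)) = 3720127 / 413343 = 9.00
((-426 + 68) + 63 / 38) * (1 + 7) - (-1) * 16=-53860 / 19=-2834.74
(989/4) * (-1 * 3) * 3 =-8901/4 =-2225.25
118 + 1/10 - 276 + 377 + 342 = 5611/10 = 561.10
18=18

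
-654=-654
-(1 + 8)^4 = -6561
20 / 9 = 2.22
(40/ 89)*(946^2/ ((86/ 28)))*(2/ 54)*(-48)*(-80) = 14918041600/ 801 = 18624271.66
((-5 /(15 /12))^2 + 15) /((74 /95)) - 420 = -28135 /74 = -380.20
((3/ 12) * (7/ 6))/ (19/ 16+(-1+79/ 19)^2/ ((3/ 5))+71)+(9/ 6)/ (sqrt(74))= 0.18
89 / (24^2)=89 / 576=0.15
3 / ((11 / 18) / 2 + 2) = 108 / 83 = 1.30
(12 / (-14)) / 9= -2 / 21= -0.10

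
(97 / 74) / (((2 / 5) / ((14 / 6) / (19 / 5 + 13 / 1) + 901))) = 15733885 / 5328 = 2953.06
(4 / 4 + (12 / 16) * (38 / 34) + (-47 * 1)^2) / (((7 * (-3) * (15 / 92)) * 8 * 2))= -3457751 / 85680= -40.36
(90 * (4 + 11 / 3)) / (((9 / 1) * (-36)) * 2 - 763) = -690 / 1411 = -0.49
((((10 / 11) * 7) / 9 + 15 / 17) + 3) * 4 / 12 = 7724 / 5049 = 1.53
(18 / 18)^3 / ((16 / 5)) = 5 / 16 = 0.31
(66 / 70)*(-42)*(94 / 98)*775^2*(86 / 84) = -8011496625 / 343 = -23357133.02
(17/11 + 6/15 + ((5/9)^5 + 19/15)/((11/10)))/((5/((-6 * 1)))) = -20428526/5412825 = -3.77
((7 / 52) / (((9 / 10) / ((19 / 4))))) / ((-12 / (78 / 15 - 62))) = 3.36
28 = 28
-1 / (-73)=1 / 73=0.01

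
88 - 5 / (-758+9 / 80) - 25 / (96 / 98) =181851569 / 2910288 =62.49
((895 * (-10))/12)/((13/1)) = -4475/78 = -57.37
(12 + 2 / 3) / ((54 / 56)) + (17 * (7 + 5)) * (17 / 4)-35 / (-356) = 25382431 / 28836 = 880.23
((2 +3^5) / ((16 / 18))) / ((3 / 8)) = 735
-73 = -73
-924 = -924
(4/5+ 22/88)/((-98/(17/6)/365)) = -11.08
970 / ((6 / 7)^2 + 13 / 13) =9506 / 17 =559.18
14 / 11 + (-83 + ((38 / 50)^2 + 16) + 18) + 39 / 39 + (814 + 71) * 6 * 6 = 218720221 / 6875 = 31813.85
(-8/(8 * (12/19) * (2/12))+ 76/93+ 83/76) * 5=-37.95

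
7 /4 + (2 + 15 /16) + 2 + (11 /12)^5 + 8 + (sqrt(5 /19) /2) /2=sqrt(95) /76 + 3815771 /248832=15.46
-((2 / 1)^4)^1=-16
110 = 110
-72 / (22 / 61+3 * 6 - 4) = -366 / 73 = -5.01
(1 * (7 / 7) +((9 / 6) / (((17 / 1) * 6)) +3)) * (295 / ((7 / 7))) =80535 / 68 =1184.34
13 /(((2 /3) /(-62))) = -1209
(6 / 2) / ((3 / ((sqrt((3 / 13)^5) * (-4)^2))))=144 * sqrt(39) / 2197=0.41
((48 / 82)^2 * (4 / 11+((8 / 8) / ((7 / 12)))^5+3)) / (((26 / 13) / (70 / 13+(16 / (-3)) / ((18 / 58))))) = -445216753984 / 12120351243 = -36.73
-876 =-876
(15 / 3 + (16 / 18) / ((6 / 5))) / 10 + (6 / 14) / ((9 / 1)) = 235 / 378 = 0.62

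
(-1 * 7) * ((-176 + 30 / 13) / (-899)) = -1.35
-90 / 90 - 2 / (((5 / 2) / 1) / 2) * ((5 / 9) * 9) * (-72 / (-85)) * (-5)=559 / 17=32.88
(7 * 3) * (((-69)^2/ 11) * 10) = 999810/ 11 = 90891.82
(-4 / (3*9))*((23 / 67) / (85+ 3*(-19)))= -23 / 12663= -0.00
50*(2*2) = 200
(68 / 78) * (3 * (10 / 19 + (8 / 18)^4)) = 1.48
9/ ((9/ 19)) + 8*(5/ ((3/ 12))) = 179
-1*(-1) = 1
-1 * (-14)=14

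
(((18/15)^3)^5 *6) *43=121307726020608/30517578125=3975.01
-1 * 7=-7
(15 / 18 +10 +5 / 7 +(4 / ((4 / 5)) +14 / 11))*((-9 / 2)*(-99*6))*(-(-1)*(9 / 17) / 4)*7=6001857 / 136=44131.30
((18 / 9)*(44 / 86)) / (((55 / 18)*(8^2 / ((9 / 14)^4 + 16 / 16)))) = 404793 / 66075520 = 0.01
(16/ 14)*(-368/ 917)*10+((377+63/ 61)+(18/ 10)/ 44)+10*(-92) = -546.51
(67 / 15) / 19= 67 / 285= 0.24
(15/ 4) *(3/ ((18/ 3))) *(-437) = -6555/ 8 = -819.38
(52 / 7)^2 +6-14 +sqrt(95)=sqrt(95) +2312 / 49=56.93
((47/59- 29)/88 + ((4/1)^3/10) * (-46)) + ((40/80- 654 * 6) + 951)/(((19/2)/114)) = -116705518/3245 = -35964.72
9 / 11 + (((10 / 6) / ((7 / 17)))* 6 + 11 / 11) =2010 / 77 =26.10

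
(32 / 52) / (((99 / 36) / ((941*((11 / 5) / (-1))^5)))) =-440869792 / 40625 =-10852.18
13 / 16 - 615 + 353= -4179 / 16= -261.19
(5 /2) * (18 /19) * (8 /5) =72 /19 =3.79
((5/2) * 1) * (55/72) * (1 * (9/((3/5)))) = 1375/48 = 28.65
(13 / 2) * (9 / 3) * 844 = 16458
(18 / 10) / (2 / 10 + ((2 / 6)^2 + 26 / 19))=1539 / 1436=1.07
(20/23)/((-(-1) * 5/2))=8/23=0.35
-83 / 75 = -1.11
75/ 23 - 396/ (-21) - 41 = -3040/ 161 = -18.88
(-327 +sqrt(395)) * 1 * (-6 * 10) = 19620-60 * sqrt(395) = 18427.52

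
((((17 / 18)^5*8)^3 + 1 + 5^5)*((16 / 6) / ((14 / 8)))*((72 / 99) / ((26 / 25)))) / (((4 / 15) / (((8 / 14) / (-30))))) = -1101345662572341833225 / 4328037487761616629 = -254.47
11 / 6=1.83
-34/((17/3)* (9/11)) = -22/3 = -7.33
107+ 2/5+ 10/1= 587/5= 117.40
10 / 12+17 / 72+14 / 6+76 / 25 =6.44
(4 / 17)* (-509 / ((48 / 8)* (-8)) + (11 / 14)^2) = 26393 / 9996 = 2.64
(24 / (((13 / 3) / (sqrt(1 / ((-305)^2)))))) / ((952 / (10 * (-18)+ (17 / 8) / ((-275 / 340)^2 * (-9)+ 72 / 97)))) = -32028814 / 9307235735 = -0.00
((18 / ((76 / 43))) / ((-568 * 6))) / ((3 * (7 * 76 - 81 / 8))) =-0.00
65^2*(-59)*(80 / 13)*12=-18408000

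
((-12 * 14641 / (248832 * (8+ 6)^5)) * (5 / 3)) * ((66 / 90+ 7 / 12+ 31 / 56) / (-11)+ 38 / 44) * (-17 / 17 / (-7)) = -8530379 / 39345379540992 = -0.00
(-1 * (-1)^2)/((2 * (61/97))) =-97/122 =-0.80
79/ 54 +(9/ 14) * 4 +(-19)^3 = -6854.97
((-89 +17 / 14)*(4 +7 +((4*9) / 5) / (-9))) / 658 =-62679 / 46060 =-1.36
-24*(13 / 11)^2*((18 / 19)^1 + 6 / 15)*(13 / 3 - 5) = 346112 / 11495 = 30.11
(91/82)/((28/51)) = 663/328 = 2.02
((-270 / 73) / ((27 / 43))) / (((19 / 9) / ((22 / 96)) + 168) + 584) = -1419 / 183376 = -0.01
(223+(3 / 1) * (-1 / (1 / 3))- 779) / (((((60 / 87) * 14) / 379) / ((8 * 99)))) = -122956317 / 7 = -17565188.14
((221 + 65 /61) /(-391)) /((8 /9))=-60957 /95404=-0.64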